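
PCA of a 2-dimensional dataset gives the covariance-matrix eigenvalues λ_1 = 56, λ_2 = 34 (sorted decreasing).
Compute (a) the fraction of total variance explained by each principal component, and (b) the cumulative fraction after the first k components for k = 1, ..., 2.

Step 1 — total variance = trace(Sigma) = Σ λ_i = 56 + 34 = 90.

Step 2 — fraction explained by component i = λ_i / Σ λ:
  PC1: 56/90 = 0.6222
  PC2: 34/90 = 0.3778

Step 3 — cumulative fraction after k components = (λ_1 + ... + λ_k) / Σ λ:
  k = 1: 56/90 = 0.6222
  k = 2: (56 + 34)/90 = 90/90 = 1

Summary (fraction, with percent):

explained: PC1 0.6222 (62.22%), PC2 0.3778 (37.78%);  cumulative: 0.6222, 1


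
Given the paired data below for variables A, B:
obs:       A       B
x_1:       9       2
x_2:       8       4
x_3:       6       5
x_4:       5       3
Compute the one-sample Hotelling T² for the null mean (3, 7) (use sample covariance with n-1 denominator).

Step 1 — sample mean vector:
  mean(A) = (9 + 8 + 6 + 5) / 4 = 28/4 = 7
  mean(B) = (2 + 4 + 5 + 3) / 4 = 14/4 = 3.5
  x̄ = (7, 3.5),  deviation x̄ - mu_0 = (7, 3.5) - (3, 7) = (4, -3.5).

Step 2 — sample covariance matrix, S[i,j] = (1/(n-1)) · Σ_k (x_{k,i} - mean_i) · (x_{k,j} - mean_j), divisor n-1 = 3:
  S[A,A] = ((2)·(2) + (1)·(1) + (-1)·(-1) + (-2)·(-2)) / 3 = 10/3 = 3.3333
  S[A,B] = ((2)·(-1.5) + (1)·(0.5) + (-1)·(1.5) + (-2)·(-0.5)) / 3 = -3/3 = -1
  S[B,B] = ((-1.5)·(-1.5) + (0.5)·(0.5) + (1.5)·(1.5) + (-0.5)·(-0.5)) / 3 = 5/3 = 1.6667
  S = [[3.3333, -1],
 [-1, 1.6667]].

Step 3 — invert S. det(S) = 3.3333·1.6667 - (-1)² = 4.5556.
  S^{-1} = (1/det) · [[d, -b], [-b, a]] = [[0.3659, 0.2195],
 [0.2195, 0.7317]].

Step 4 — quadratic form (x̄ - mu_0)^T · S^{-1} · (x̄ - mu_0):
  S^{-1} · (x̄ - mu_0) = (0.6951, -1.6829),
  (x̄ - mu_0)^T · [...] = (4)·(0.6951) + (-3.5)·(-1.6829) = 8.6707.

Step 5 — scale by n: T² = 4 · 8.6707 = 34.6829.

T² ≈ 34.6829


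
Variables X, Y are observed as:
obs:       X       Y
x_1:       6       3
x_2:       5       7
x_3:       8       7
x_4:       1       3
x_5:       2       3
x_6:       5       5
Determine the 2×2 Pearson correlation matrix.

Step 1 — column means:
  mean(X) = (6 + 5 + 8 + 1 + 2 + 5) / 6 = 27/6 = 4.5
  mean(Y) = (3 + 7 + 7 + 3 + 3 + 5) / 6 = 28/6 = 4.6667

Step 2 — sample variances and covariances s[i,j] = (1/(n-1)) · Σ_k (x_{k,i} - mean_i) · (x_{k,j} - mean_j), with n-1 = 5:
  s[X,X] = ((1.5)·(1.5) + (0.5)·(0.5) + (3.5)·(3.5) + (-3.5)·(-3.5) + (-2.5)·(-2.5) + (0.5)·(0.5)) / 5 = 33.5/5 = 6.7
  s[X,Y] = ((1.5)·(-1.6667) + (0.5)·(2.3333) + (3.5)·(2.3333) + (-3.5)·(-1.6667) + (-2.5)·(-1.6667) + (0.5)·(0.3333)) / 5 = 17/5 = 3.4
  s[Y,Y] = ((-1.6667)·(-1.6667) + (2.3333)·(2.3333) + (2.3333)·(2.3333) + (-1.6667)·(-1.6667) + (-1.6667)·(-1.6667) + (0.3333)·(0.3333)) / 5 = 19.3333/5 = 3.8667
  Sample standard deviations s_i = √(s[i,i]):
  s(X) = √(6.7) = 2.5884
  s(Y) = √(3.8667) = 1.9664

Step 3 — r_{ij} = s_{ij} / (s_i · s_j):
  r[X,X] = 1 (diagonal).
  r[X,Y] = 3.4 / (2.5884 · 1.9664) = 3.4 / 5.0899 = 0.668
  r[Y,Y] = 1 (diagonal).

R is symmetric with unit diagonal. Assembling:

R = [[1, 0.668],
 [0.668, 1]]


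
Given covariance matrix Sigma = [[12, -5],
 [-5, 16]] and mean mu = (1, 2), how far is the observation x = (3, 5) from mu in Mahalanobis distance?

Step 1 — centre the observation: (x - mu) = (2, 3).

Step 2 — invert Sigma. det(Sigma) = 12·16 - (-5)² = 167.
  Sigma^{-1} = (1/det) · [[d, -b], [-b, a]] = [[0.0958, 0.0299],
 [0.0299, 0.0719]].

Step 3 — form the quadratic (x - mu)^T · Sigma^{-1} · (x - mu):
  Sigma^{-1} · (x - mu) = (0.2814, 0.2754).
  (x - mu)^T · [Sigma^{-1} · (x - mu)] = (2)·(0.2814) + (3)·(0.2754) = 1.3892.

Step 4 — take square root: d = √(1.3892) ≈ 1.1787.

d(x, mu) = √(1.3892) ≈ 1.1787


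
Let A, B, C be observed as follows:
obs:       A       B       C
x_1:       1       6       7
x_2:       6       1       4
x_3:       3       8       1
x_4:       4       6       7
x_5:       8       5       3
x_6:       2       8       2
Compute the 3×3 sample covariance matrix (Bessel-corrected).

Step 1 — column means:
  mean(A) = (1 + 6 + 3 + 4 + 8 + 2) / 6 = 24/6 = 4
  mean(B) = (6 + 1 + 8 + 6 + 5 + 8) / 6 = 34/6 = 5.6667
  mean(C) = (7 + 4 + 1 + 7 + 3 + 2) / 6 = 24/6 = 4

Step 2 — sample covariance S[i,j] = (1/(n-1)) · Σ_k (x_{k,i} - mean_i) · (x_{k,j} - mean_j), with n-1 = 5.
  S[A,A] = ((-3)·(-3) + (2)·(2) + (-1)·(-1) + (0)·(0) + (4)·(4) + (-2)·(-2)) / 5 = 34/5 = 6.8
  S[A,B] = ((-3)·(0.3333) + (2)·(-4.6667) + (-1)·(2.3333) + (0)·(0.3333) + (4)·(-0.6667) + (-2)·(2.3333)) / 5 = -20/5 = -4
  S[A,C] = ((-3)·(3) + (2)·(0) + (-1)·(-3) + (0)·(3) + (4)·(-1) + (-2)·(-2)) / 5 = -6/5 = -1.2
  S[B,B] = ((0.3333)·(0.3333) + (-4.6667)·(-4.6667) + (2.3333)·(2.3333) + (0.3333)·(0.3333) + (-0.6667)·(-0.6667) + (2.3333)·(2.3333)) / 5 = 33.3333/5 = 6.6667
  S[B,C] = ((0.3333)·(3) + (-4.6667)·(0) + (2.3333)·(-3) + (0.3333)·(3) + (-0.6667)·(-1) + (2.3333)·(-2)) / 5 = -9/5 = -1.8
  S[C,C] = ((3)·(3) + (0)·(0) + (-3)·(-3) + (3)·(3) + (-1)·(-1) + (-2)·(-2)) / 5 = 32/5 = 6.4

S is symmetric (S[j,i] = S[i,j]). Assembling:

S = [[6.8, -4, -1.2],
 [-4, 6.6667, -1.8],
 [-1.2, -1.8, 6.4]]


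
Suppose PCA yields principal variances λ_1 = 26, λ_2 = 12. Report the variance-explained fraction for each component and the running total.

Step 1 — total variance = trace(Sigma) = Σ λ_i = 26 + 12 = 38.

Step 2 — fraction explained by component i = λ_i / Σ λ:
  PC1: 26/38 = 0.6842
  PC2: 12/38 = 0.3158

Step 3 — cumulative fraction after k components = (λ_1 + ... + λ_k) / Σ λ:
  k = 1: 26/38 = 0.6842
  k = 2: (26 + 12)/38 = 38/38 = 1

Summary (fraction, with percent):

explained: PC1 0.6842 (68.42%), PC2 0.3158 (31.58%);  cumulative: 0.6842, 1


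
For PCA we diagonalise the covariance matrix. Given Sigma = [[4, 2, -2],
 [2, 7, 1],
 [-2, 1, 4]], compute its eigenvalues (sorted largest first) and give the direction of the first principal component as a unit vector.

Step 1 — characteristic polynomial p(λ) = det(λI - Sigma) = λ³ - tr·λ² + c_1·λ - det, where tr = trace, c_1 = sum of the principal 2×2 minors, det = det(Sigma):
  tr = 4 + 7 + 4 = 15,
  c_1 = (4·7 - (2)²) + (4·4 - (-2)²) + (7·4 - (1)²) = 24 + 12 + 27 = 63,
  det = 4·(7·4 - (1)²) - (2)·((2)·4 - (1)·(-2)) + (-2)·((2)·(1) - 7·(-2)) = 4·(27) - (2)·(10) + (-2)·(16) = 56.
  So p(λ) = λ³ - 15λ² + 63λ - 56.
Step 2 — look for an integer root (rational root theorem: any rational root is an integer divisor of 56). Testing λ = 8:
  p(8) = 512 - 960 + 504 - 56 = 0  ✓
  Dividing out (λ - 8): p(λ) = (λ - 8)(λ² - 7λ + 7).
Step 3 — remaining eigenvalues from the quadratic λ² - 7λ + 7 = 0:
  Δ = 7² - 4·7 = 49 - 28 = 21,  λ = (7 ± √21)/2 = (7 ± 4.5826)/2 ≈ 5.7913 or 1.2087.
  Sorted: λ_1 = 8,  λ_2 = 5.7913,  λ_3 = 1.2087  (check: sum = 15 = tr ✓).

Step 4 — unit eigenvector for λ_1 = 8: v spans the null space of (Sigma - λ_1 I), whose rows are
  r_1 = (-4, 2, -2),  r_2 = (2, -1, 1),  r_3 = (-2, 1, -4).
  v is orthogonal to every row, so take v ∝ r_1 × r_3 = ((2)·(-4) - (-2)·(1), (-2)·(-2) - (-4)·(-4), (-4)·(1) - (2)·(-2)) = (-6, -12, 0).
  Rescale (divide by 6; multiply by -1 so the first nonzero entry is positive): u = (1, 2, 0).
  ||u|| = √((1)² + (2)² + (0)²) = √(5) ≈ 2.2361,  v_1 = u/||u|| ≈ (0.4472, 0.8944, 0) (||v_1|| = 1).

λ_1 = 8,  λ_2 = 5.7913,  λ_3 = 1.2087;  v_1 ≈ (0.4472, 0.8944, 0)


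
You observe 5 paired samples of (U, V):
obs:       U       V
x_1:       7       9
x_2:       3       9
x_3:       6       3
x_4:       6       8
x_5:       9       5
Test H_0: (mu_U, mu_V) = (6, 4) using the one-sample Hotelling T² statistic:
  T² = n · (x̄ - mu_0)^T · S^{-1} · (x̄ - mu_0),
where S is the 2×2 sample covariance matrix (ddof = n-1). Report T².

Step 1 — sample mean vector:
  mean(U) = (7 + 3 + 6 + 6 + 9) / 5 = 31/5 = 6.2
  mean(V) = (9 + 9 + 3 + 8 + 5) / 5 = 34/5 = 6.8
  x̄ = (6.2, 6.8),  deviation x̄ - mu_0 = (6.2, 6.8) - (6, 4) = (0.2, 2.8).

Step 2 — sample covariance matrix, S[i,j] = (1/(n-1)) · Σ_k (x_{k,i} - mean_i) · (x_{k,j} - mean_j), divisor n-1 = 4:
  S[U,U] = ((0.8)·(0.8) + (-3.2)·(-3.2) + (-0.2)·(-0.2) + (-0.2)·(-0.2) + (2.8)·(2.8)) / 4 = 18.8/4 = 4.7
  S[U,V] = ((0.8)·(2.2) + (-3.2)·(2.2) + (-0.2)·(-3.8) + (-0.2)·(1.2) + (2.8)·(-1.8)) / 4 = -9.8/4 = -2.45
  S[V,V] = ((2.2)·(2.2) + (2.2)·(2.2) + (-3.8)·(-3.8) + (1.2)·(1.2) + (-1.8)·(-1.8)) / 4 = 28.8/4 = 7.2
  S = [[4.7, -2.45],
 [-2.45, 7.2]].

Step 3 — invert S. det(S) = 4.7·7.2 - (-2.45)² = 27.8375.
  S^{-1} = (1/det) · [[d, -b], [-b, a]] = [[0.2586, 0.088],
 [0.088, 0.1688]].

Step 4 — quadratic form (x̄ - mu_0)^T · S^{-1} · (x̄ - mu_0):
  S^{-1} · (x̄ - mu_0) = (0.2982, 0.4903),
  (x̄ - mu_0)^T · [...] = (0.2)·(0.2982) + (2.8)·(0.4903) = 1.4326.

Step 5 — scale by n: T² = 5 · 1.4326 = 7.163.

T² ≈ 7.163


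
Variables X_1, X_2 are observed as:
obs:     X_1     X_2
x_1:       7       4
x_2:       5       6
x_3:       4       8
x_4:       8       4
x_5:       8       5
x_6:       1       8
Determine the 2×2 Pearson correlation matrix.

Step 1 — column means:
  mean(X_1) = (7 + 5 + 4 + 8 + 8 + 1) / 6 = 33/6 = 5.5
  mean(X_2) = (4 + 6 + 8 + 4 + 5 + 8) / 6 = 35/6 = 5.8333

Step 2 — sample variances and covariances s[i,j] = (1/(n-1)) · Σ_k (x_{k,i} - mean_i) · (x_{k,j} - mean_j), with n-1 = 5:
  s[X_1,X_1] = ((1.5)·(1.5) + (-0.5)·(-0.5) + (-1.5)·(-1.5) + (2.5)·(2.5) + (2.5)·(2.5) + (-4.5)·(-4.5)) / 5 = 37.5/5 = 7.5
  s[X_1,X_2] = ((1.5)·(-1.8333) + (-0.5)·(0.1667) + (-1.5)·(2.1667) + (2.5)·(-1.8333) + (2.5)·(-0.8333) + (-4.5)·(2.1667)) / 5 = -22.5/5 = -4.5
  s[X_2,X_2] = ((-1.8333)·(-1.8333) + (0.1667)·(0.1667) + (2.1667)·(2.1667) + (-1.8333)·(-1.8333) + (-0.8333)·(-0.8333) + (2.1667)·(2.1667)) / 5 = 16.8333/5 = 3.3667
  Sample standard deviations s_i = √(s[i,i]):
  s(X_1) = √(7.5) = 2.7386
  s(X_2) = √(3.3667) = 1.8348

Step 3 — r_{ij} = s_{ij} / (s_i · s_j):
  r[X_1,X_1] = 1 (diagonal).
  r[X_1,X_2] = -4.5 / (2.7386 · 1.8348) = -4.5 / 5.0249 = -0.8955
  r[X_2,X_2] = 1 (diagonal).

R is symmetric with unit diagonal. Assembling:

R = [[1, -0.8955],
 [-0.8955, 1]]


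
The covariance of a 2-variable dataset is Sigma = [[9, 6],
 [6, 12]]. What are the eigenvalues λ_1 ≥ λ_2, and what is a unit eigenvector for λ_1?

Step 1 — characteristic polynomial of 2×2 Sigma:
  det(Sigma - λI) = λ² - trace · λ + det = 0.
  trace = 9 + 12 = 21, det = 9·12 - (6)² = 72.
Step 2 — discriminant:
  Δ = trace² - 4·det = 441 - 288 = 153.
Step 3 — eigenvalues:
  λ = (trace ± √Δ)/2 = (21 ± 12.3693)/2,
  λ_1 = 16.6847,  λ_2 = 4.3153.

Step 4 — unit eigenvector for λ_1: solve (Sigma - λ_1 I)v = 0. First row:
  (9 - 16.6847)·v_x + (6)·v_y = 0, i.e. (-7.6847)·v_x + (6)·v_y = 0,
  so v ∝ (b, λ_1 - a) = (6, 7.6847) = u.
  ||u|| = √((6)² + (7.6847)²) = √(95.054) ≈ 9.7496,
  v_1 = u/||u|| ≈ (0.6154, 0.7882) (||v_1|| = 1).

λ_1 = 16.6847,  λ_2 = 4.3153;  v_1 ≈ (0.6154, 0.7882)


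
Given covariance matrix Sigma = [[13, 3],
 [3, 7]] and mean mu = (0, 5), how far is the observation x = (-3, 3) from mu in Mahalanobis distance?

Step 1 — centre the observation: (x - mu) = (-3, -2).

Step 2 — invert Sigma. det(Sigma) = 13·7 - (3)² = 82.
  Sigma^{-1} = (1/det) · [[d, -b], [-b, a]] = [[0.0854, -0.0366],
 [-0.0366, 0.1585]].

Step 3 — form the quadratic (x - mu)^T · Sigma^{-1} · (x - mu):
  Sigma^{-1} · (x - mu) = (-0.1829, -0.2073).
  (x - mu)^T · [Sigma^{-1} · (x - mu)] = (-3)·(-0.1829) + (-2)·(-0.2073) = 0.9634.

Step 4 — take square root: d = √(0.9634) ≈ 0.9815.

d(x, mu) = √(0.9634) ≈ 0.9815


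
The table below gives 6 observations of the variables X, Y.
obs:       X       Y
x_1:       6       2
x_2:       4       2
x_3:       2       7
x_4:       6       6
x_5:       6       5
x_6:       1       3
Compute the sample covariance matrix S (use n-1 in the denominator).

Step 1 — column means:
  mean(X) = (6 + 4 + 2 + 6 + 6 + 1) / 6 = 25/6 = 4.1667
  mean(Y) = (2 + 2 + 7 + 6 + 5 + 3) / 6 = 25/6 = 4.1667

Step 2 — sample covariance S[i,j] = (1/(n-1)) · Σ_k (x_{k,i} - mean_i) · (x_{k,j} - mean_j), with n-1 = 5.
  S[X,X] = ((1.8333)·(1.8333) + (-0.1667)·(-0.1667) + (-2.1667)·(-2.1667) + (1.8333)·(1.8333) + (1.8333)·(1.8333) + (-3.1667)·(-3.1667)) / 5 = 24.8333/5 = 4.9667
  S[X,Y] = ((1.8333)·(-2.1667) + (-0.1667)·(-2.1667) + (-2.1667)·(2.8333) + (1.8333)·(1.8333) + (1.8333)·(0.8333) + (-3.1667)·(-1.1667)) / 5 = -1.1667/5 = -0.2333
  S[Y,Y] = ((-2.1667)·(-2.1667) + (-2.1667)·(-2.1667) + (2.8333)·(2.8333) + (1.8333)·(1.8333) + (0.8333)·(0.8333) + (-1.1667)·(-1.1667)) / 5 = 22.8333/5 = 4.5667

S is symmetric (S[j,i] = S[i,j]). Assembling:

S = [[4.9667, -0.2333],
 [-0.2333, 4.5667]]


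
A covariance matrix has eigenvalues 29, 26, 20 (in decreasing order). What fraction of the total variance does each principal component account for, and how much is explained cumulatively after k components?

Step 1 — total variance = trace(Sigma) = Σ λ_i = 29 + 26 + 20 = 75.

Step 2 — fraction explained by component i = λ_i / Σ λ:
  PC1: 29/75 = 0.3867
  PC2: 26/75 = 0.3467
  PC3: 20/75 = 0.2667

Step 3 — cumulative fraction after k components = (λ_1 + ... + λ_k) / Σ λ:
  k = 1: 29/75 = 0.3867
  k = 2: (29 + 26)/75 = 55/75 = 0.7333
  k = 3: (29 + 26 + 20)/75 = 75/75 = 1

Summary (fraction, with percent):

explained: PC1 0.3867 (38.67%), PC2 0.3467 (34.67%), PC3 0.2667 (26.67%);  cumulative: 0.3867, 0.7333, 1


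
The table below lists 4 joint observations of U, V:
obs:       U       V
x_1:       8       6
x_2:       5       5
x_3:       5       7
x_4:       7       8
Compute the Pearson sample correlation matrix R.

Step 1 — column means:
  mean(U) = (8 + 5 + 5 + 7) / 4 = 25/4 = 6.25
  mean(V) = (6 + 5 + 7 + 8) / 4 = 26/4 = 6.5

Step 2 — sample variances and covariances s[i,j] = (1/(n-1)) · Σ_k (x_{k,i} - mean_i) · (x_{k,j} - mean_j), with n-1 = 3:
  s[U,U] = ((1.75)·(1.75) + (-1.25)·(-1.25) + (-1.25)·(-1.25) + (0.75)·(0.75)) / 3 = 6.75/3 = 2.25
  s[U,V] = ((1.75)·(-0.5) + (-1.25)·(-1.5) + (-1.25)·(0.5) + (0.75)·(1.5)) / 3 = 1.5/3 = 0.5
  s[V,V] = ((-0.5)·(-0.5) + (-1.5)·(-1.5) + (0.5)·(0.5) + (1.5)·(1.5)) / 3 = 5/3 = 1.6667
  Sample standard deviations s_i = √(s[i,i]):
  s(U) = √(2.25) = 1.5
  s(V) = √(1.6667) = 1.291

Step 3 — r_{ij} = s_{ij} / (s_i · s_j):
  r[U,U] = 1 (diagonal).
  r[U,V] = 0.5 / (1.5 · 1.291) = 0.5 / 1.9365 = 0.2582
  r[V,V] = 1 (diagonal).

R is symmetric with unit diagonal. Assembling:

R = [[1, 0.2582],
 [0.2582, 1]]


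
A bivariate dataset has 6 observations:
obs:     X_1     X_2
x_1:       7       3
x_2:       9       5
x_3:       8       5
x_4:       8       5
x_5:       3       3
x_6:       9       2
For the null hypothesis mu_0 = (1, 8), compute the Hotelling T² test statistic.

Step 1 — sample mean vector:
  mean(X_1) = (7 + 9 + 8 + 8 + 3 + 9) / 6 = 44/6 = 7.3333
  mean(X_2) = (3 + 5 + 5 + 5 + 3 + 2) / 6 = 23/6 = 3.8333
  x̄ = (7.3333, 3.8333),  deviation x̄ - mu_0 = (7.3333, 3.8333) - (1, 8) = (6.3333, -4.1667).

Step 2 — sample covariance matrix, S[i,j] = (1/(n-1)) · Σ_k (x_{k,i} - mean_i) · (x_{k,j} - mean_j), divisor n-1 = 5:
  S[X_1,X_1] = ((-0.3333)·(-0.3333) + (1.6667)·(1.6667) + (0.6667)·(0.6667) + (0.6667)·(0.6667) + (-4.3333)·(-4.3333) + (1.6667)·(1.6667)) / 5 = 25.3333/5 = 5.0667
  S[X_1,X_2] = ((-0.3333)·(-0.8333) + (1.6667)·(1.1667) + (0.6667)·(1.1667) + (0.6667)·(1.1667) + (-4.3333)·(-0.8333) + (1.6667)·(-1.8333)) / 5 = 4.3333/5 = 0.8667
  S[X_2,X_2] = ((-0.8333)·(-0.8333) + (1.1667)·(1.1667) + (1.1667)·(1.1667) + (1.1667)·(1.1667) + (-0.8333)·(-0.8333) + (-1.8333)·(-1.8333)) / 5 = 8.8333/5 = 1.7667
  S = [[5.0667, 0.8667],
 [0.8667, 1.7667]].

Step 3 — invert S. det(S) = 5.0667·1.7667 - (0.8667)² = 8.2.
  S^{-1} = (1/det) · [[d, -b], [-b, a]] = [[0.2154, -0.1057],
 [-0.1057, 0.6179]].

Step 4 — quadratic form (x̄ - mu_0)^T · S^{-1} · (x̄ - mu_0):
  S^{-1} · (x̄ - mu_0) = (1.8049, -3.2439),
  (x̄ - mu_0)^T · [...] = (6.3333)·(1.8049) + (-4.1667)·(-3.2439) = 24.9472.

Step 5 — scale by n: T² = 6 · 24.9472 = 149.6829.

T² ≈ 149.6829


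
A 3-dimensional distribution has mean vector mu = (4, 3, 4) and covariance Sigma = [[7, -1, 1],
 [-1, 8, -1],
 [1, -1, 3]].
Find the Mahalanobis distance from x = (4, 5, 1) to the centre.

Step 1 — centre the observation: (x - mu) = (0, 2, -3).

Step 2 — invert Sigma (cofactor / det for 3×3, or solve directly):
  Sigma^{-1} = [[0.1513, 0.0132, -0.0461],
 [0.0132, 0.1316, 0.0395],
 [-0.0461, 0.0395, 0.3618]].

Step 3 — form the quadratic (x - mu)^T · Sigma^{-1} · (x - mu):
  Sigma^{-1} · (x - mu) = (0.1645, 0.1447, -1.0066).
  (x - mu)^T · [Sigma^{-1} · (x - mu)] = (0)·(0.1645) + (2)·(0.1447) + (-3)·(-1.0066) = 3.3092.

Step 4 — take square root: d = √(3.3092) ≈ 1.8191.

d(x, mu) = √(3.3092) ≈ 1.8191


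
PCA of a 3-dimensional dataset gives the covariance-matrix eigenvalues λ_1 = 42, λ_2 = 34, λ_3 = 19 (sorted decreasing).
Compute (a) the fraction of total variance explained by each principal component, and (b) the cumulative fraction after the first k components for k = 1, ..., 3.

Step 1 — total variance = trace(Sigma) = Σ λ_i = 42 + 34 + 19 = 95.

Step 2 — fraction explained by component i = λ_i / Σ λ:
  PC1: 42/95 = 0.4421
  PC2: 34/95 = 0.3579
  PC3: 19/95 = 0.2

Step 3 — cumulative fraction after k components = (λ_1 + ... + λ_k) / Σ λ:
  k = 1: 42/95 = 0.4421
  k = 2: (42 + 34)/95 = 76/95 = 0.8
  k = 3: (42 + 34 + 19)/95 = 95/95 = 1

Summary (fraction, with percent):

explained: PC1 0.4421 (44.21%), PC2 0.3579 (35.79%), PC3 0.2 (20%);  cumulative: 0.4421, 0.8, 1


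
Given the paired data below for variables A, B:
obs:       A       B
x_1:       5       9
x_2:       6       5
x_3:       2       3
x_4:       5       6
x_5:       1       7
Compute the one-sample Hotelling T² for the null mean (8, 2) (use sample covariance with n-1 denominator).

Step 1 — sample mean vector:
  mean(A) = (5 + 6 + 2 + 5 + 1) / 5 = 19/5 = 3.8
  mean(B) = (9 + 5 + 3 + 6 + 7) / 5 = 30/5 = 6
  x̄ = (3.8, 6),  deviation x̄ - mu_0 = (3.8, 6) - (8, 2) = (-4.2, 4).

Step 2 — sample covariance matrix, S[i,j] = (1/(n-1)) · Σ_k (x_{k,i} - mean_i) · (x_{k,j} - mean_j), divisor n-1 = 4:
  S[A,A] = ((1.2)·(1.2) + (2.2)·(2.2) + (-1.8)·(-1.8) + (1.2)·(1.2) + (-2.8)·(-2.8)) / 4 = 18.8/4 = 4.7
  S[A,B] = ((1.2)·(3) + (2.2)·(-1) + (-1.8)·(-3) + (1.2)·(0) + (-2.8)·(1)) / 4 = 4/4 = 1
  S[B,B] = ((3)·(3) + (-1)·(-1) + (-3)·(-3) + (0)·(0) + (1)·(1)) / 4 = 20/4 = 5
  S = [[4.7, 1],
 [1, 5]].

Step 3 — invert S. det(S) = 4.7·5 - (1)² = 22.5.
  S^{-1} = (1/det) · [[d, -b], [-b, a]] = [[0.2222, -0.0444],
 [-0.0444, 0.2089]].

Step 4 — quadratic form (x̄ - mu_0)^T · S^{-1} · (x̄ - mu_0):
  S^{-1} · (x̄ - mu_0) = (-1.1111, 1.0222),
  (x̄ - mu_0)^T · [...] = (-4.2)·(-1.1111) + (4)·(1.0222) = 8.7556.

Step 5 — scale by n: T² = 5 · 8.7556 = 43.7778.

T² ≈ 43.7778


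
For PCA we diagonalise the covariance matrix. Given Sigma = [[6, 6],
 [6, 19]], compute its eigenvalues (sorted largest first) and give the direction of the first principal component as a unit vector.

Step 1 — characteristic polynomial of 2×2 Sigma:
  det(Sigma - λI) = λ² - trace · λ + det = 0.
  trace = 6 + 19 = 25, det = 6·19 - (6)² = 78.
Step 2 — discriminant:
  Δ = trace² - 4·det = 625 - 312 = 313.
Step 3 — eigenvalues:
  λ = (trace ± √Δ)/2 = (25 ± 17.6918)/2,
  λ_1 = 21.3459,  λ_2 = 3.6541.

Step 4 — unit eigenvector for λ_1: solve (Sigma - λ_1 I)v = 0. First row:
  (6 - 21.3459)·v_x + (6)·v_y = 0, i.e. (-15.3459)·v_x + (6)·v_y = 0,
  so v ∝ (b, λ_1 - a) = (6, 15.3459) = u.
  ||u|| = √((6)² + (15.3459)²) = √(271.4967) ≈ 16.4772,
  v_1 = u/||u|| ≈ (0.3641, 0.9313) (||v_1|| = 1).

λ_1 = 21.3459,  λ_2 = 3.6541;  v_1 ≈ (0.3641, 0.9313)


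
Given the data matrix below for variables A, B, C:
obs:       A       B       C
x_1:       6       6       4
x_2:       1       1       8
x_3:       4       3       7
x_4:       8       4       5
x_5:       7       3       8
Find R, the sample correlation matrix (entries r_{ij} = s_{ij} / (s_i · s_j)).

Step 1 — column means:
  mean(A) = (6 + 1 + 4 + 8 + 7) / 5 = 26/5 = 5.2
  mean(B) = (6 + 1 + 3 + 4 + 3) / 5 = 17/5 = 3.4
  mean(C) = (4 + 8 + 7 + 5 + 8) / 5 = 32/5 = 6.4

Step 2 — sample variances and covariances s[i,j] = (1/(n-1)) · Σ_k (x_{k,i} - mean_i) · (x_{k,j} - mean_j), with n-1 = 4:
  s[A,A] = ((0.8)·(0.8) + (-4.2)·(-4.2) + (-1.2)·(-1.2) + (2.8)·(2.8) + (1.8)·(1.8)) / 4 = 30.8/4 = 7.7
  s[A,B] = ((0.8)·(2.6) + (-4.2)·(-2.4) + (-1.2)·(-0.4) + (2.8)·(0.6) + (1.8)·(-0.4)) / 4 = 13.6/4 = 3.4
  s[A,C] = ((0.8)·(-2.4) + (-4.2)·(1.6) + (-1.2)·(0.6) + (2.8)·(-1.4) + (1.8)·(1.6)) / 4 = -10.4/4 = -2.6
  s[B,B] = ((2.6)·(2.6) + (-2.4)·(-2.4) + (-0.4)·(-0.4) + (0.6)·(0.6) + (-0.4)·(-0.4)) / 4 = 13.2/4 = 3.3
  s[B,C] = ((2.6)·(-2.4) + (-2.4)·(1.6) + (-0.4)·(0.6) + (0.6)·(-1.4) + (-0.4)·(1.6)) / 4 = -11.8/4 = -2.95
  s[C,C] = ((-2.4)·(-2.4) + (1.6)·(1.6) + (0.6)·(0.6) + (-1.4)·(-1.4) + (1.6)·(1.6)) / 4 = 13.2/4 = 3.3
  Sample standard deviations s_i = √(s[i,i]):
  s(A) = √(7.7) = 2.7749
  s(B) = √(3.3) = 1.8166
  s(C) = √(3.3) = 1.8166

Step 3 — r_{ij} = s_{ij} / (s_i · s_j):
  r[A,A] = 1 (diagonal).
  r[A,B] = 3.4 / (2.7749 · 1.8166) = 3.4 / 5.0408 = 0.6745
  r[A,C] = -2.6 / (2.7749 · 1.8166) = -2.6 / 5.0408 = -0.5158
  r[B,B] = 1 (diagonal).
  r[B,C] = -2.95 / (1.8166 · 1.8166) = -2.95 / 3.3 = -0.8939
  r[C,C] = 1 (diagonal).

R is symmetric with unit diagonal. Assembling:

R = [[1, 0.6745, -0.5158],
 [0.6745, 1, -0.8939],
 [-0.5158, -0.8939, 1]]


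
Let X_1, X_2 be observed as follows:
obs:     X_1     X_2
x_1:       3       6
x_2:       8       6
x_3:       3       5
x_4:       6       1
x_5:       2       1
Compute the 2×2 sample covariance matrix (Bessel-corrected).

Step 1 — column means:
  mean(X_1) = (3 + 8 + 3 + 6 + 2) / 5 = 22/5 = 4.4
  mean(X_2) = (6 + 6 + 5 + 1 + 1) / 5 = 19/5 = 3.8

Step 2 — sample covariance S[i,j] = (1/(n-1)) · Σ_k (x_{k,i} - mean_i) · (x_{k,j} - mean_j), with n-1 = 4.
  S[X_1,X_1] = ((-1.4)·(-1.4) + (3.6)·(3.6) + (-1.4)·(-1.4) + (1.6)·(1.6) + (-2.4)·(-2.4)) / 4 = 25.2/4 = 6.3
  S[X_1,X_2] = ((-1.4)·(2.2) + (3.6)·(2.2) + (-1.4)·(1.2) + (1.6)·(-2.8) + (-2.4)·(-2.8)) / 4 = 5.4/4 = 1.35
  S[X_2,X_2] = ((2.2)·(2.2) + (2.2)·(2.2) + (1.2)·(1.2) + (-2.8)·(-2.8) + (-2.8)·(-2.8)) / 4 = 26.8/4 = 6.7

S is symmetric (S[j,i] = S[i,j]). Assembling:

S = [[6.3, 1.35],
 [1.35, 6.7]]


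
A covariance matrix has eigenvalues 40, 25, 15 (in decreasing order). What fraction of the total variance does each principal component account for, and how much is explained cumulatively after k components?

Step 1 — total variance = trace(Sigma) = Σ λ_i = 40 + 25 + 15 = 80.

Step 2 — fraction explained by component i = λ_i / Σ λ:
  PC1: 40/80 = 0.5
  PC2: 25/80 = 0.3125
  PC3: 15/80 = 0.1875

Step 3 — cumulative fraction after k components = (λ_1 + ... + λ_k) / Σ λ:
  k = 1: 40/80 = 0.5
  k = 2: (40 + 25)/80 = 65/80 = 0.8125
  k = 3: (40 + 25 + 15)/80 = 80/80 = 1

Summary (fraction, with percent):

explained: PC1 0.5 (50%), PC2 0.3125 (31.25%), PC3 0.1875 (18.75%);  cumulative: 0.5, 0.8125, 1


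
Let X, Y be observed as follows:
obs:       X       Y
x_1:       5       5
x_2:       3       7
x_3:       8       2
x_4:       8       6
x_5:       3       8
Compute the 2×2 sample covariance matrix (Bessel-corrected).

Step 1 — column means:
  mean(X) = (5 + 3 + 8 + 8 + 3) / 5 = 27/5 = 5.4
  mean(Y) = (5 + 7 + 2 + 6 + 8) / 5 = 28/5 = 5.6

Step 2 — sample covariance S[i,j] = (1/(n-1)) · Σ_k (x_{k,i} - mean_i) · (x_{k,j} - mean_j), with n-1 = 4.
  S[X,X] = ((-0.4)·(-0.4) + (-2.4)·(-2.4) + (2.6)·(2.6) + (2.6)·(2.6) + (-2.4)·(-2.4)) / 4 = 25.2/4 = 6.3
  S[X,Y] = ((-0.4)·(-0.6) + (-2.4)·(1.4) + (2.6)·(-3.6) + (2.6)·(0.4) + (-2.4)·(2.4)) / 4 = -17.2/4 = -4.3
  S[Y,Y] = ((-0.6)·(-0.6) + (1.4)·(1.4) + (-3.6)·(-3.6) + (0.4)·(0.4) + (2.4)·(2.4)) / 4 = 21.2/4 = 5.3

S is symmetric (S[j,i] = S[i,j]). Assembling:

S = [[6.3, -4.3],
 [-4.3, 5.3]]


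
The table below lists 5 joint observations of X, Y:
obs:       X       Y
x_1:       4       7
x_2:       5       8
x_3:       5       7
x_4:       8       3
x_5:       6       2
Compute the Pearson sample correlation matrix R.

Step 1 — column means:
  mean(X) = (4 + 5 + 5 + 8 + 6) / 5 = 28/5 = 5.6
  mean(Y) = (7 + 8 + 7 + 3 + 2) / 5 = 27/5 = 5.4

Step 2 — sample variances and covariances s[i,j] = (1/(n-1)) · Σ_k (x_{k,i} - mean_i) · (x_{k,j} - mean_j), with n-1 = 4:
  s[X,X] = ((-1.6)·(-1.6) + (-0.6)·(-0.6) + (-0.6)·(-0.6) + (2.4)·(2.4) + (0.4)·(0.4)) / 4 = 9.2/4 = 2.3
  s[X,Y] = ((-1.6)·(1.6) + (-0.6)·(2.6) + (-0.6)·(1.6) + (2.4)·(-2.4) + (0.4)·(-3.4)) / 4 = -12.2/4 = -3.05
  s[Y,Y] = ((1.6)·(1.6) + (2.6)·(2.6) + (1.6)·(1.6) + (-2.4)·(-2.4) + (-3.4)·(-3.4)) / 4 = 29.2/4 = 7.3
  Sample standard deviations s_i = √(s[i,i]):
  s(X) = √(2.3) = 1.5166
  s(Y) = √(7.3) = 2.7019

Step 3 — r_{ij} = s_{ij} / (s_i · s_j):
  r[X,X] = 1 (diagonal).
  r[X,Y] = -3.05 / (1.5166 · 2.7019) = -3.05 / 4.0976 = -0.7443
  r[Y,Y] = 1 (diagonal).

R is symmetric with unit diagonal. Assembling:

R = [[1, -0.7443],
 [-0.7443, 1]]


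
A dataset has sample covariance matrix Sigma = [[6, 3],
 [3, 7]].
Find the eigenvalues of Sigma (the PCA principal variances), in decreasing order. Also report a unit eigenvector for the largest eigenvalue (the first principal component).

Step 1 — characteristic polynomial of 2×2 Sigma:
  det(Sigma - λI) = λ² - trace · λ + det = 0.
  trace = 6 + 7 = 13, det = 6·7 - (3)² = 33.
Step 2 — discriminant:
  Δ = trace² - 4·det = 169 - 132 = 37.
Step 3 — eigenvalues:
  λ = (trace ± √Δ)/2 = (13 ± 6.0828)/2,
  λ_1 = 9.5414,  λ_2 = 3.4586.

Step 4 — unit eigenvector for λ_1: solve (Sigma - λ_1 I)v = 0. First row:
  (6 - 9.5414)·v_x + (3)·v_y = 0, i.e. (-3.5414)·v_x + (3)·v_y = 0,
  so v ∝ (b, λ_1 - a) = (3, 3.5414) = u.
  ||u|| = √((3)² + (3.5414)²) = √(21.5414) ≈ 4.6413,
  v_1 = u/||u|| ≈ (0.6464, 0.763) (||v_1|| = 1).

λ_1 = 9.5414,  λ_2 = 3.4586;  v_1 ≈ (0.6464, 0.763)


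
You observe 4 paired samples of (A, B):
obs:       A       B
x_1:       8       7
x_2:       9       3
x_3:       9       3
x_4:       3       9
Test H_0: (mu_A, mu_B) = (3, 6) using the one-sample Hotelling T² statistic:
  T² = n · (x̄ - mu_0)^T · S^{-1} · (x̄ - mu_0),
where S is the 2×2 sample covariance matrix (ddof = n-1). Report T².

Step 1 — sample mean vector:
  mean(A) = (8 + 9 + 9 + 3) / 4 = 29/4 = 7.25
  mean(B) = (7 + 3 + 3 + 9) / 4 = 22/4 = 5.5
  x̄ = (7.25, 5.5),  deviation x̄ - mu_0 = (7.25, 5.5) - (3, 6) = (4.25, -0.5).

Step 2 — sample covariance matrix, S[i,j] = (1/(n-1)) · Σ_k (x_{k,i} - mean_i) · (x_{k,j} - mean_j), divisor n-1 = 3:
  S[A,A] = ((0.75)·(0.75) + (1.75)·(1.75) + (1.75)·(1.75) + (-4.25)·(-4.25)) / 3 = 24.75/3 = 8.25
  S[A,B] = ((0.75)·(1.5) + (1.75)·(-2.5) + (1.75)·(-2.5) + (-4.25)·(3.5)) / 3 = -22.5/3 = -7.5
  S[B,B] = ((1.5)·(1.5) + (-2.5)·(-2.5) + (-2.5)·(-2.5) + (3.5)·(3.5)) / 3 = 27/3 = 9
  S = [[8.25, -7.5],
 [-7.5, 9]].

Step 3 — invert S. det(S) = 8.25·9 - (-7.5)² = 18.
  S^{-1} = (1/det) · [[d, -b], [-b, a]] = [[0.5, 0.4167],
 [0.4167, 0.4583]].

Step 4 — quadratic form (x̄ - mu_0)^T · S^{-1} · (x̄ - mu_0):
  S^{-1} · (x̄ - mu_0) = (1.9167, 1.5417),
  (x̄ - mu_0)^T · [...] = (4.25)·(1.9167) + (-0.5)·(1.5417) = 7.375.

Step 5 — scale by n: T² = 4 · 7.375 = 29.5.

T² ≈ 29.5


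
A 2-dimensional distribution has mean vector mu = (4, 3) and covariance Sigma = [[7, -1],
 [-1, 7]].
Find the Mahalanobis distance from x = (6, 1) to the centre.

Step 1 — centre the observation: (x - mu) = (2, -2).

Step 2 — invert Sigma. det(Sigma) = 7·7 - (-1)² = 48.
  Sigma^{-1} = (1/det) · [[d, -b], [-b, a]] = [[0.1458, 0.0208],
 [0.0208, 0.1458]].

Step 3 — form the quadratic (x - mu)^T · Sigma^{-1} · (x - mu):
  Sigma^{-1} · (x - mu) = (0.25, -0.25).
  (x - mu)^T · [Sigma^{-1} · (x - mu)] = (2)·(0.25) + (-2)·(-0.25) = 1.

Step 4 — take square root: d = √(1) ≈ 1.

d(x, mu) = √(1) ≈ 1


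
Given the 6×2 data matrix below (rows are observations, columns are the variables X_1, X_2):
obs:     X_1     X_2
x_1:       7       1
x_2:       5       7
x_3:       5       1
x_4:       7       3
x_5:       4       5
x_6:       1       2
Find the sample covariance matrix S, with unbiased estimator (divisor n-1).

Step 1 — column means:
  mean(X_1) = (7 + 5 + 5 + 7 + 4 + 1) / 6 = 29/6 = 4.8333
  mean(X_2) = (1 + 7 + 1 + 3 + 5 + 2) / 6 = 19/6 = 3.1667

Step 2 — sample covariance S[i,j] = (1/(n-1)) · Σ_k (x_{k,i} - mean_i) · (x_{k,j} - mean_j), with n-1 = 5.
  S[X_1,X_1] = ((2.1667)·(2.1667) + (0.1667)·(0.1667) + (0.1667)·(0.1667) + (2.1667)·(2.1667) + (-0.8333)·(-0.8333) + (-3.8333)·(-3.8333)) / 5 = 24.8333/5 = 4.9667
  S[X_1,X_2] = ((2.1667)·(-2.1667) + (0.1667)·(3.8333) + (0.1667)·(-2.1667) + (2.1667)·(-0.1667) + (-0.8333)·(1.8333) + (-3.8333)·(-1.1667)) / 5 = -1.8333/5 = -0.3667
  S[X_2,X_2] = ((-2.1667)·(-2.1667) + (3.8333)·(3.8333) + (-2.1667)·(-2.1667) + (-0.1667)·(-0.1667) + (1.8333)·(1.8333) + (-1.1667)·(-1.1667)) / 5 = 28.8333/5 = 5.7667

S is symmetric (S[j,i] = S[i,j]). Assembling:

S = [[4.9667, -0.3667],
 [-0.3667, 5.7667]]


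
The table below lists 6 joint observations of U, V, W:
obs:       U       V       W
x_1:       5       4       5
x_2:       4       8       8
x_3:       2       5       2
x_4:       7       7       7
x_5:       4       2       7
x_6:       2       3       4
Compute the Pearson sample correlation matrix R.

Step 1 — column means:
  mean(U) = (5 + 4 + 2 + 7 + 4 + 2) / 6 = 24/6 = 4
  mean(V) = (4 + 8 + 5 + 7 + 2 + 3) / 6 = 29/6 = 4.8333
  mean(W) = (5 + 8 + 2 + 7 + 7 + 4) / 6 = 33/6 = 5.5

Step 2 — sample variances and covariances s[i,j] = (1/(n-1)) · Σ_k (x_{k,i} - mean_i) · (x_{k,j} - mean_j), with n-1 = 5:
  s[U,U] = ((1)·(1) + (0)·(0) + (-2)·(-2) + (3)·(3) + (0)·(0) + (-2)·(-2)) / 5 = 18/5 = 3.6
  s[U,V] = ((1)·(-0.8333) + (0)·(3.1667) + (-2)·(0.1667) + (3)·(2.1667) + (0)·(-2.8333) + (-2)·(-1.8333)) / 5 = 9/5 = 1.8
  s[U,W] = ((1)·(-0.5) + (0)·(2.5) + (-2)·(-3.5) + (3)·(1.5) + (0)·(1.5) + (-2)·(-1.5)) / 5 = 14/5 = 2.8
  s[V,V] = ((-0.8333)·(-0.8333) + (3.1667)·(3.1667) + (0.1667)·(0.1667) + (2.1667)·(2.1667) + (-2.8333)·(-2.8333) + (-1.8333)·(-1.8333)) / 5 = 26.8333/5 = 5.3667
  s[V,W] = ((-0.8333)·(-0.5) + (3.1667)·(2.5) + (0.1667)·(-3.5) + (2.1667)·(1.5) + (-2.8333)·(1.5) + (-1.8333)·(-1.5)) / 5 = 9.5/5 = 1.9
  s[W,W] = ((-0.5)·(-0.5) + (2.5)·(2.5) + (-3.5)·(-3.5) + (1.5)·(1.5) + (1.5)·(1.5) + (-1.5)·(-1.5)) / 5 = 25.5/5 = 5.1
  Sample standard deviations s_i = √(s[i,i]):
  s(U) = √(3.6) = 1.8974
  s(V) = √(5.3667) = 2.3166
  s(W) = √(5.1) = 2.2583

Step 3 — r_{ij} = s_{ij} / (s_i · s_j):
  r[U,U] = 1 (diagonal).
  r[U,V] = 1.8 / (1.8974 · 2.3166) = 1.8 / 4.3955 = 0.4095
  r[U,W] = 2.8 / (1.8974 · 2.2583) = 2.8 / 4.2849 = 0.6535
  r[V,V] = 1 (diagonal).
  r[V,W] = 1.9 / (2.3166 · 2.2583) = 1.9 / 5.2316 = 0.3632
  r[W,W] = 1 (diagonal).

R is symmetric with unit diagonal. Assembling:

R = [[1, 0.4095, 0.6535],
 [0.4095, 1, 0.3632],
 [0.6535, 0.3632, 1]]


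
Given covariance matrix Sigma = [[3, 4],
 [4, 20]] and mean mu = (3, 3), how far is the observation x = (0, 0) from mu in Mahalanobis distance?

Step 1 — centre the observation: (x - mu) = (-3, -3).

Step 2 — invert Sigma. det(Sigma) = 3·20 - (4)² = 44.
  Sigma^{-1} = (1/det) · [[d, -b], [-b, a]] = [[0.4545, -0.0909],
 [-0.0909, 0.0682]].

Step 3 — form the quadratic (x - mu)^T · Sigma^{-1} · (x - mu):
  Sigma^{-1} · (x - mu) = (-1.0909, 0.0682).
  (x - mu)^T · [Sigma^{-1} · (x - mu)] = (-3)·(-1.0909) + (-3)·(0.0682) = 3.0682.

Step 4 — take square root: d = √(3.0682) ≈ 1.7516.

d(x, mu) = √(3.0682) ≈ 1.7516


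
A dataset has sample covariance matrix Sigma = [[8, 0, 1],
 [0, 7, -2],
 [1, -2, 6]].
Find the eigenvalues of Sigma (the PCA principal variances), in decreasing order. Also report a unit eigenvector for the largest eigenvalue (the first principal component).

Step 1 — characteristic polynomial p(λ) = det(λI - Sigma) = λ³ - tr·λ² + c_1·λ - det, where tr = trace, c_1 = sum of the principal 2×2 minors, det = det(Sigma):
  tr = 8 + 7 + 6 = 21,
  c_1 = (8·7 - (0)²) + (8·6 - (1)²) + (7·6 - (-2)²) = 56 + 47 + 38 = 141,
  det = 8·(7·6 - (-2)²) - (0)·((0)·6 - (-2)·(1)) + (1)·((0)·(-2) - 7·(1)) = 8·(38) - (0)·(2) + (1)·(-7) = 297.
  So p(λ) = λ³ - 21λ² + 141λ - 297.
Step 2 — look for an integer root (rational root theorem: any rational root is an integer divisor of 297). Testing λ = 9:
  p(9) = 729 - 1701 + 1269 - 297 = 0  ✓
  Dividing out (λ - 9): p(λ) = (λ - 9)(λ² - 12λ + 33).
Step 3 — remaining eigenvalues from the quadratic λ² - 12λ + 33 = 0:
  Δ = 12² - 4·33 = 144 - 132 = 12,  λ = (12 ± √12)/2 = (12 ± 3.4641)/2 ≈ 7.7321 or 4.2679.
  Sorted: λ_1 = 9,  λ_2 = 7.7321,  λ_3 = 4.2679  (check: sum = 21 = tr ✓).

Step 4 — unit eigenvector for λ_1 = 9: v spans the null space of (Sigma - λ_1 I), whose rows are
  r_1 = (-1, 0, 1),  r_2 = (0, -2, -2),  r_3 = (1, -2, -3).
  v is orthogonal to every row, so take v ∝ r_1 × r_2 = ((0)·(-2) - (1)·(-2), (1)·(0) - (-1)·(-2), (-1)·(-2) - (0)·(0)) = (2, -2, 2).
  Rescale (divide by 2): u = (1, -1, 1).
  ||u|| = √((1)² + (-1)² + (1)²) = √(3) ≈ 1.7321,  v_1 = u/||u|| ≈ (0.5774, -0.5774, 0.5774) (||v_1|| = 1).

λ_1 = 9,  λ_2 = 7.7321,  λ_3 = 4.2679;  v_1 ≈ (0.5774, -0.5774, 0.5774)


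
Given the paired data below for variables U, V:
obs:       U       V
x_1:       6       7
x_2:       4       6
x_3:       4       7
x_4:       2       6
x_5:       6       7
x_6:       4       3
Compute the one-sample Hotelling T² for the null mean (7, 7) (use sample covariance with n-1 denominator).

Step 1 — sample mean vector:
  mean(U) = (6 + 4 + 4 + 2 + 6 + 4) / 6 = 26/6 = 4.3333
  mean(V) = (7 + 6 + 7 + 6 + 7 + 3) / 6 = 36/6 = 6
  x̄ = (4.3333, 6),  deviation x̄ - mu_0 = (4.3333, 6) - (7, 7) = (-2.6667, -1).

Step 2 — sample covariance matrix, S[i,j] = (1/(n-1)) · Σ_k (x_{k,i} - mean_i) · (x_{k,j} - mean_j), divisor n-1 = 5:
  S[U,U] = ((1.6667)·(1.6667) + (-0.3333)·(-0.3333) + (-0.3333)·(-0.3333) + (-2.3333)·(-2.3333) + (1.6667)·(1.6667) + (-0.3333)·(-0.3333)) / 5 = 11.3333/5 = 2.2667
  S[U,V] = ((1.6667)·(1) + (-0.3333)·(0) + (-0.3333)·(1) + (-2.3333)·(0) + (1.6667)·(1) + (-0.3333)·(-3)) / 5 = 4/5 = 0.8
  S[V,V] = ((1)·(1) + (0)·(0) + (1)·(1) + (0)·(0) + (1)·(1) + (-3)·(-3)) / 5 = 12/5 = 2.4
  S = [[2.2667, 0.8],
 [0.8, 2.4]].

Step 3 — invert S. det(S) = 2.2667·2.4 - (0.8)² = 4.8.
  S^{-1} = (1/det) · [[d, -b], [-b, a]] = [[0.5, -0.1667],
 [-0.1667, 0.4722]].

Step 4 — quadratic form (x̄ - mu_0)^T · S^{-1} · (x̄ - mu_0):
  S^{-1} · (x̄ - mu_0) = (-1.1667, -0.0278),
  (x̄ - mu_0)^T · [...] = (-2.6667)·(-1.1667) + (-1)·(-0.0278) = 3.1389.

Step 5 — scale by n: T² = 6 · 3.1389 = 18.8333.

T² ≈ 18.8333


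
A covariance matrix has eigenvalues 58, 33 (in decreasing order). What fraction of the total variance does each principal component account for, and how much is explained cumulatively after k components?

Step 1 — total variance = trace(Sigma) = Σ λ_i = 58 + 33 = 91.

Step 2 — fraction explained by component i = λ_i / Σ λ:
  PC1: 58/91 = 0.6374
  PC2: 33/91 = 0.3626

Step 3 — cumulative fraction after k components = (λ_1 + ... + λ_k) / Σ λ:
  k = 1: 58/91 = 0.6374
  k = 2: (58 + 33)/91 = 91/91 = 1

Summary (fraction, with percent):

explained: PC1 0.6374 (63.74%), PC2 0.3626 (36.26%);  cumulative: 0.6374, 1


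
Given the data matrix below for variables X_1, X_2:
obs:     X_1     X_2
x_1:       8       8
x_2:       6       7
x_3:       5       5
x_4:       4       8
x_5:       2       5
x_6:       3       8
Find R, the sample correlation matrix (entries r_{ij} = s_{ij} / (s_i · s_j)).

Step 1 — column means:
  mean(X_1) = (8 + 6 + 5 + 4 + 2 + 3) / 6 = 28/6 = 4.6667
  mean(X_2) = (8 + 7 + 5 + 8 + 5 + 8) / 6 = 41/6 = 6.8333

Step 2 — sample variances and covariances s[i,j] = (1/(n-1)) · Σ_k (x_{k,i} - mean_i) · (x_{k,j} - mean_j), with n-1 = 5:
  s[X_1,X_1] = ((3.3333)·(3.3333) + (1.3333)·(1.3333) + (0.3333)·(0.3333) + (-0.6667)·(-0.6667) + (-2.6667)·(-2.6667) + (-1.6667)·(-1.6667)) / 5 = 23.3333/5 = 4.6667
  s[X_1,X_2] = ((3.3333)·(1.1667) + (1.3333)·(0.1667) + (0.3333)·(-1.8333) + (-0.6667)·(1.1667) + (-2.6667)·(-1.8333) + (-1.6667)·(1.1667)) / 5 = 5.6667/5 = 1.1333
  s[X_2,X_2] = ((1.1667)·(1.1667) + (0.1667)·(0.1667) + (-1.8333)·(-1.8333) + (1.1667)·(1.1667) + (-1.8333)·(-1.8333) + (1.1667)·(1.1667)) / 5 = 10.8333/5 = 2.1667
  Sample standard deviations s_i = √(s[i,i]):
  s(X_1) = √(4.6667) = 2.1602
  s(X_2) = √(2.1667) = 1.472

Step 3 — r_{ij} = s_{ij} / (s_i · s_j):
  r[X_1,X_1] = 1 (diagonal).
  r[X_1,X_2] = 1.1333 / (2.1602 · 1.472) = 1.1333 / 3.1798 = 0.3564
  r[X_2,X_2] = 1 (diagonal).

R is symmetric with unit diagonal. Assembling:

R = [[1, 0.3564],
 [0.3564, 1]]


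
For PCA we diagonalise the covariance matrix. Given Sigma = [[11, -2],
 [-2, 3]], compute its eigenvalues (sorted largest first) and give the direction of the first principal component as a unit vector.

Step 1 — characteristic polynomial of 2×2 Sigma:
  det(Sigma - λI) = λ² - trace · λ + det = 0.
  trace = 11 + 3 = 14, det = 11·3 - (-2)² = 29.
Step 2 — discriminant:
  Δ = trace² - 4·det = 196 - 116 = 80.
Step 3 — eigenvalues:
  λ = (trace ± √Δ)/2 = (14 ± 8.9443)/2,
  λ_1 = 11.4721,  λ_2 = 2.5279.

Step 4 — unit eigenvector for λ_1: solve (Sigma - λ_1 I)v = 0. First row:
  (11 - 11.4721)·v_x + (-2)·v_y = 0, i.e. (-0.4721)·v_x + (-2)·v_y = 0,
  so v ∝ (b, λ_1 - a) = (-2, 0.4721); multiply by -1 so the first entry is positive: u = (2, -0.4721).
  ||u|| = √((2)² + (-0.4721)²) = √(4.2229) ≈ 2.055,
  v_1 = u/||u|| ≈ (0.9732, -0.2298) (||v_1|| = 1).

λ_1 = 11.4721,  λ_2 = 2.5279;  v_1 ≈ (0.9732, -0.2298)


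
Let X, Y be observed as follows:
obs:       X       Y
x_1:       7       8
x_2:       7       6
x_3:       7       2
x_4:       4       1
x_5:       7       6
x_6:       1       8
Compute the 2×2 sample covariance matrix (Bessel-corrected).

Step 1 — column means:
  mean(X) = (7 + 7 + 7 + 4 + 7 + 1) / 6 = 33/6 = 5.5
  mean(Y) = (8 + 6 + 2 + 1 + 6 + 8) / 6 = 31/6 = 5.1667

Step 2 — sample covariance S[i,j] = (1/(n-1)) · Σ_k (x_{k,i} - mean_i) · (x_{k,j} - mean_j), with n-1 = 5.
  S[X,X] = ((1.5)·(1.5) + (1.5)·(1.5) + (1.5)·(1.5) + (-1.5)·(-1.5) + (1.5)·(1.5) + (-4.5)·(-4.5)) / 5 = 31.5/5 = 6.3
  S[X,Y] = ((1.5)·(2.8333) + (1.5)·(0.8333) + (1.5)·(-3.1667) + (-1.5)·(-4.1667) + (1.5)·(0.8333) + (-4.5)·(2.8333)) / 5 = -4.5/5 = -0.9
  S[Y,Y] = ((2.8333)·(2.8333) + (0.8333)·(0.8333) + (-3.1667)·(-3.1667) + (-4.1667)·(-4.1667) + (0.8333)·(0.8333) + (2.8333)·(2.8333)) / 5 = 44.8333/5 = 8.9667

S is symmetric (S[j,i] = S[i,j]). Assembling:

S = [[6.3, -0.9],
 [-0.9, 8.9667]]


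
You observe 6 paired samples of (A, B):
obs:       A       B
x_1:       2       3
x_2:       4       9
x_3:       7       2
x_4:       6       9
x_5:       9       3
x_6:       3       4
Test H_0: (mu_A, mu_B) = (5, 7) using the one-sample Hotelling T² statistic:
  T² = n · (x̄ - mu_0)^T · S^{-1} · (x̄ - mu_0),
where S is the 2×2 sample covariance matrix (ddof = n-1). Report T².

Step 1 — sample mean vector:
  mean(A) = (2 + 4 + 7 + 6 + 9 + 3) / 6 = 31/6 = 5.1667
  mean(B) = (3 + 9 + 2 + 9 + 3 + 4) / 6 = 30/6 = 5
  x̄ = (5.1667, 5),  deviation x̄ - mu_0 = (5.1667, 5) - (5, 7) = (0.1667, -2).

Step 2 — sample covariance matrix, S[i,j] = (1/(n-1)) · Σ_k (x_{k,i} - mean_i) · (x_{k,j} - mean_j), divisor n-1 = 5:
  S[A,A] = ((-3.1667)·(-3.1667) + (-1.1667)·(-1.1667) + (1.8333)·(1.8333) + (0.8333)·(0.8333) + (3.8333)·(3.8333) + (-2.1667)·(-2.1667)) / 5 = 34.8333/5 = 6.9667
  S[A,B] = ((-3.1667)·(-2) + (-1.1667)·(4) + (1.8333)·(-3) + (0.8333)·(4) + (3.8333)·(-2) + (-2.1667)·(-1)) / 5 = -6/5 = -1.2
  S[B,B] = ((-2)·(-2) + (4)·(4) + (-3)·(-3) + (4)·(4) + (-2)·(-2) + (-1)·(-1)) / 5 = 50/5 = 10
  S = [[6.9667, -1.2],
 [-1.2, 10]].

Step 3 — invert S. det(S) = 6.9667·10 - (-1.2)² = 68.2267.
  S^{-1} = (1/det) · [[d, -b], [-b, a]] = [[0.1466, 0.0176],
 [0.0176, 0.1021]].

Step 4 — quadratic form (x̄ - mu_0)^T · S^{-1} · (x̄ - mu_0):
  S^{-1} · (x̄ - mu_0) = (-0.0107, -0.2013),
  (x̄ - mu_0)^T · [...] = (0.1667)·(-0.0107) + (-2)·(-0.2013) = 0.4008.

Step 5 — scale by n: T² = 6 · 0.4008 = 2.4047.

T² ≈ 2.4047
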